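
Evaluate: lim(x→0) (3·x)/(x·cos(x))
This is a 0/0 indeterminate form.

Apply L'Hôpital's rule: differentiate numerator and denominator separately.
  f(x) = 3·x   ⇒   f'(x) = 3
  g(x) = x·cos(x)   ⇒   g'(x) = -x·sin(x) + cos(x)
  lim(x→0) f'(x)/g'(x) = lim(x→0) (3)/(-x·sin(x) + cos(x))
  = 3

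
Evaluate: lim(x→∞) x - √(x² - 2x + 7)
This is an ∞-∞ indeterminate form.

Combine fractions or rationalize to convert ∞-∞ to 0/0 form:
  lim(x→∞) x - √(x² - 2x + 7) = 1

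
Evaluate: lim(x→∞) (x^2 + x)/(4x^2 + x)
This is an ∞/∞ indeterminate form.

Apply L'Hôpital's rule: differentiate numerator and denominator separately.
  f(x) = x^2 + x   ⇒   f'(x) = 2·x + 1
  g(x) = 4·x^2 + x   ⇒   g'(x) = 8·x + 1
  lim(x→∞) f'(x)/g'(x) = lim(x→∞) (2·x + 1)/(8·x + 1)
  = 1/4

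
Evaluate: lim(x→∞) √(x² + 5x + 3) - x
This is an ∞-∞ indeterminate form.

Combine fractions or rationalize to convert ∞-∞ to 0/0 form:
  lim(x→∞) √(x² + 5x + 3) - x = 5/2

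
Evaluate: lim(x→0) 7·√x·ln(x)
This is a 0·∞ indeterminate form.

Rewrite 0·∞ as a quotient (0/0 or ∞/∞ form), then apply L'Hôpital's rule:
  lim(x→0) 7·√x·ln(x) = 0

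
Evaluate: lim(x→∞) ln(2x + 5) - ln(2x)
This is an ∞-∞ indeterminate form.

Combine fractions or rationalize to convert ∞-∞ to 0/0 form:
  lim(x→∞) ln(2x + 5) - ln(2x) = 0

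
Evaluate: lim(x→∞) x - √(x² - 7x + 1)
This is an ∞-∞ indeterminate form.

Combine fractions or rationalize to convert ∞-∞ to 0/0 form:
  lim(x→∞) x - √(x² - 7x + 1) = 7/2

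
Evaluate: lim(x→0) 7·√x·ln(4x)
This is a 0·∞ indeterminate form.

Rewrite 0·∞ as a quotient (0/0 or ∞/∞ form), then apply L'Hôpital's rule:
  lim(x→0) 7·√x·ln(4x) = 0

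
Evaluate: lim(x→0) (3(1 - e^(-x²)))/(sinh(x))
This is a 0/0 indeterminate form.

Apply L'Hôpital's rule: differentiate numerator and denominator separately.
  f(x) = 3 - 3·e^(-x^2)   ⇒   f'(x) = 6·x·e^(-x^2)
  g(x) = sinh(x)   ⇒   g'(x) = cosh(x)
  lim(x→0) f'(x)/g'(x) = lim(x→0) (6·x·e^(-x^2))/(cosh(x))
  = 0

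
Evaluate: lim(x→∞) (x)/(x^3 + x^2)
This is an ∞/∞ indeterminate form.

Apply L'Hôpital's rule: differentiate numerator and denominator separately.
  f(x) = x   ⇒   f'(x) = 1
  g(x) = x^3 + x^2   ⇒   g'(x) = 3·x^2 + 2·x
  lim(x→∞) f'(x)/g'(x) = lim(x→∞) (1)/(3·x^2 + 2·x)
  = 0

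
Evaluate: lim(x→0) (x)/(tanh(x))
This is a 0/0 indeterminate form.

Apply L'Hôpital's rule: differentiate numerator and denominator separately.
  f(x) = x   ⇒   f'(x) = 1
  g(x) = tanh(x)   ⇒   g'(x) = 1 - tanh(x)^2
  lim(x→0) f'(x)/g'(x) = lim(x→0) (1)/(1 - tanh(x)^2)
  = 1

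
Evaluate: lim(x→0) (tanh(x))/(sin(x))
This is a 0/0 indeterminate form.

Apply L'Hôpital's rule: differentiate numerator and denominator separately.
  f(x) = tanh(x)   ⇒   f'(x) = 1 - tanh(x)^2
  g(x) = sin(x)   ⇒   g'(x) = cos(x)
  lim(x→0) f'(x)/g'(x) = lim(x→0) (1 - tanh(x)^2)/(cos(x))
  = 1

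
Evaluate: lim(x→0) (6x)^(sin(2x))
This is an exponential indeterminate form.

For exponential indeterminate forms, take the natural log:
  Let L = lim(x→0) (6x)^(sin(2x))
  Then ln(L) = lim(x→0) [exponent × ln(base)]
  Evaluate using L'Hôpital or standard limits, then exponentiate.
  L = 1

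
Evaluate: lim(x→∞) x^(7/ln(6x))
This is an exponential indeterminate form.

For exponential indeterminate forms, take the natural log:
  Let L = lim(x→∞) x^(7/ln(6x))
  Then ln(L) = lim(x→∞) [exponent × ln(base)]
  Evaluate using L'Hôpital or standard limits, then exponentiate.
  L = e^(7)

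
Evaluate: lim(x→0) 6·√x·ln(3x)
This is a 0·∞ indeterminate form.

Rewrite 0·∞ as a quotient (0/0 or ∞/∞ form), then apply L'Hôpital's rule:
  lim(x→0) 6·√x·ln(3x) = 0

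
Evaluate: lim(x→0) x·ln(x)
This is a 0·∞ indeterminate form.

Rewrite 0·∞ as a quotient (0/0 or ∞/∞ form), then apply L'Hôpital's rule:
  lim(x→0) x·ln(x) = 0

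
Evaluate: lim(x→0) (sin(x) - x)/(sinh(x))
This is a 0/0 indeterminate form.

Apply L'Hôpital's rule: differentiate numerator and denominator separately.
  f(x) = -x + sin(x)   ⇒   f'(x) = cos(x) - 1
  g(x) = sinh(x)   ⇒   g'(x) = cosh(x)
  lim(x→0) f'(x)/g'(x) = lim(x→0) (cos(x) - 1)/(cosh(x))
  = 0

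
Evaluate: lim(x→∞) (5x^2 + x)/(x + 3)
This is an ∞/∞ indeterminate form.

Apply L'Hôpital's rule: differentiate numerator and denominator separately.
  f(x) = 5·x^2 + x   ⇒   f'(x) = 10·x + 1
  g(x) = x + 3   ⇒   g'(x) = 1
  lim(x→∞) f'(x)/g'(x) = lim(x→∞) (10·x + 1)/(1)
  = ∞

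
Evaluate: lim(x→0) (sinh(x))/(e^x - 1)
This is a 0/0 indeterminate form.

Apply L'Hôpital's rule: differentiate numerator and denominator separately.
  f(x) = sinh(x)   ⇒   f'(x) = cosh(x)
  g(x) = e^(x) - 1   ⇒   g'(x) = e^(x)
  lim(x→0) f'(x)/g'(x) = lim(x→0) (cosh(x))/(e^(x))
  = 1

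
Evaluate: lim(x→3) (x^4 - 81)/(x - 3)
This is a standard limit.

Factor or rationalize the expression:
  lim(x→3) (x^4 - 81)/(x - 3) = 108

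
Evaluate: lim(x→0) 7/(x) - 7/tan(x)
This is an ∞-∞ indeterminate form.

Combine fractions or rationalize to convert ∞-∞ to 0/0 form:
  lim(x→0) 7/(x) - 7/tan(x) = 0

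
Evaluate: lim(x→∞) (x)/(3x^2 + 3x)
This is an ∞/∞ indeterminate form.

Apply L'Hôpital's rule: differentiate numerator and denominator separately.
  f(x) = x   ⇒   f'(x) = 1
  g(x) = 3·x^2 + 3·x   ⇒   g'(x) = 6·x + 3
  lim(x→∞) f'(x)/g'(x) = lim(x→∞) (1)/(6·x + 3)
  = 0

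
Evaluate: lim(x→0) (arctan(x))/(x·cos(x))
This is a 0/0 indeterminate form.

Apply L'Hôpital's rule: differentiate numerator and denominator separately.
  f(x) = atan(x)   ⇒   f'(x) = 1/(x^2 + 1)
  g(x) = x·cos(x)   ⇒   g'(x) = -x·sin(x) + cos(x)
  lim(x→0) f'(x)/g'(x) = lim(x→0) (1/(x^2 + 1))/(-x·sin(x) + cos(x))
  = 1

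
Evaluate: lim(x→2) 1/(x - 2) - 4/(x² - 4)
This is an ∞-∞ indeterminate form.

Combine fractions or rationalize to convert ∞-∞ to 0/0 form:
  lim(x→2) 1/(x - 2) - 4/(x² - 4) = 1/4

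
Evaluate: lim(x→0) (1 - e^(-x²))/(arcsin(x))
This is a 0/0 indeterminate form.

Apply L'Hôpital's rule: differentiate numerator and denominator separately.
  f(x) = 1 - e^(-x^2)   ⇒   f'(x) = 2·x·e^(-x^2)
  g(x) = asin(x)   ⇒   g'(x) = 1/sqrt(1 - x^2)
  lim(x→0) f'(x)/g'(x) = lim(x→0) (2·x·e^(-x^2))/(1/sqrt(1 - x^2))
  = 0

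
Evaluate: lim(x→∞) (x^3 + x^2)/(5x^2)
This is an ∞/∞ indeterminate form.

Apply L'Hôpital's rule: differentiate numerator and denominator separately.
  f(x) = x^3 + x^2   ⇒   f'(x) = 3·x^2 + 2·x
  g(x) = 5·x^2   ⇒   g'(x) = 10·x
  lim(x→∞) f'(x)/g'(x) = lim(x→∞) (3·x^2 + 2·x)/(10·x)
  = ∞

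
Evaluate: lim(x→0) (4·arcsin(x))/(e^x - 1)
This is a 0/0 indeterminate form.

Apply L'Hôpital's rule: differentiate numerator and denominator separately.
  f(x) = 4·asin(x)   ⇒   f'(x) = 4/sqrt(1 - x^2)
  g(x) = e^(x) - 1   ⇒   g'(x) = e^(x)
  lim(x→0) f'(x)/g'(x) = lim(x→0) (4/sqrt(1 - x^2))/(e^(x))
  = 4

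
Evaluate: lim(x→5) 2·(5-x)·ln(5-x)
This is a 0·∞ indeterminate form.

Rewrite 0·∞ as a quotient (0/0 or ∞/∞ form), then apply L'Hôpital's rule:
  lim(x→5) 2·(5-x)·ln(5-x) = 0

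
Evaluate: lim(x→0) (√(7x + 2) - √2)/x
This is a standard limit.

Factor or rationalize the expression:
  lim(x→0) (√(7x + 2) - √2)/x = 7·sqrt(2)/4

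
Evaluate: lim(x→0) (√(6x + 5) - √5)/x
This is a standard limit.

Factor or rationalize the expression:
  lim(x→0) (√(6x + 5) - √5)/x = 3·sqrt(5)/5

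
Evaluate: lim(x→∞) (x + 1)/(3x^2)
This is an ∞/∞ indeterminate form.

Apply L'Hôpital's rule: differentiate numerator and denominator separately.
  f(x) = x + 1   ⇒   f'(x) = 1
  g(x) = 3·x^2   ⇒   g'(x) = 6·x
  lim(x→∞) f'(x)/g'(x) = lim(x→∞) (1)/(6·x)
  = 0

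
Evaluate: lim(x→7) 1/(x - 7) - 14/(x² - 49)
This is an ∞-∞ indeterminate form.

Combine fractions or rationalize to convert ∞-∞ to 0/0 form:
  lim(x→7) 1/(x - 7) - 14/(x² - 49) = 1/14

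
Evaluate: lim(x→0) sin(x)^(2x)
This is an exponential indeterminate form.

For exponential indeterminate forms, take the natural log:
  Let L = lim(x→0) sin(x)^(2x)
  Then ln(L) = lim(x→0) [exponent × ln(base)]
  Evaluate using L'Hôpital or standard limits, then exponentiate.
  L = 1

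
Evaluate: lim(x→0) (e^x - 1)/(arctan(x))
This is a 0/0 indeterminate form.

Apply L'Hôpital's rule: differentiate numerator and denominator separately.
  f(x) = e^(x) - 1   ⇒   f'(x) = e^(x)
  g(x) = atan(x)   ⇒   g'(x) = 1/(x^2 + 1)
  lim(x→0) f'(x)/g'(x) = lim(x→0) (e^(x))/(1/(x^2 + 1))
  = 1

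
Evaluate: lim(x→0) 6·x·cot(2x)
This is a 0·∞ indeterminate form.

Rewrite 0·∞ as a quotient (0/0 or ∞/∞ form), then apply L'Hôpital's rule:
  lim(x→0) 6·x·cot(2x) = 3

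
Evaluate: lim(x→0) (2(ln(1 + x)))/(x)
This is a 0/0 indeterminate form.

Apply L'Hôpital's rule: differentiate numerator and denominator separately.
  f(x) = 2·ln(x + 1)   ⇒   f'(x) = 2/(x + 1)
  g(x) = x   ⇒   g'(x) = 1
  lim(x→0) f'(x)/g'(x) = lim(x→0) (2/(x + 1))/(1)
  = 2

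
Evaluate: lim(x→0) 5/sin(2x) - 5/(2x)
This is an ∞-∞ indeterminate form.

Combine fractions or rationalize to convert ∞-∞ to 0/0 form:
  lim(x→0) 5/sin(2x) - 5/(2x) = 0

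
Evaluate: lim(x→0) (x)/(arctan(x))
This is a 0/0 indeterminate form.

Apply L'Hôpital's rule: differentiate numerator and denominator separately.
  f(x) = x   ⇒   f'(x) = 1
  g(x) = atan(x)   ⇒   g'(x) = 1/(x^2 + 1)
  lim(x→0) f'(x)/g'(x) = lim(x→0) (1)/(1/(x^2 + 1))
  = 1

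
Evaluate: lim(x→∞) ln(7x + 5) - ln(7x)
This is an ∞-∞ indeterminate form.

Combine fractions or rationalize to convert ∞-∞ to 0/0 form:
  lim(x→∞) ln(7x + 5) - ln(7x) = 0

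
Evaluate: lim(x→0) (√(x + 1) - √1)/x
This is a standard limit.

Factor or rationalize the expression:
  lim(x→0) (√(x + 1) - √1)/x = 1/2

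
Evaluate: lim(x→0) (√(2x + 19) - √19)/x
This is a standard limit.

Factor or rationalize the expression:
  lim(x→0) (√(2x + 19) - √19)/x = sqrt(19)/19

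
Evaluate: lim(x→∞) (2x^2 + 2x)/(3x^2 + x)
This is an ∞/∞ indeterminate form.

Apply L'Hôpital's rule: differentiate numerator and denominator separately.
  f(x) = 2·x^2 + 2·x   ⇒   f'(x) = 4·x + 2
  g(x) = 3·x^2 + x   ⇒   g'(x) = 6·x + 1
  lim(x→∞) f'(x)/g'(x) = lim(x→∞) (4·x + 2)/(6·x + 1)
  = 2/3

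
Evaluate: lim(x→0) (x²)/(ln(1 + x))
This is a 0/0 indeterminate form.

Apply L'Hôpital's rule: differentiate numerator and denominator separately.
  f(x) = x^2   ⇒   f'(x) = 2·x
  g(x) = ln(x + 1)   ⇒   g'(x) = 1/(x + 1)
  lim(x→0) f'(x)/g'(x) = lim(x→0) (2·x)/(1/(x + 1))
  = 0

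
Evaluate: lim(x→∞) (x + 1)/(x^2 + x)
This is an ∞/∞ indeterminate form.

Apply L'Hôpital's rule: differentiate numerator and denominator separately.
  f(x) = x + 1   ⇒   f'(x) = 1
  g(x) = x^2 + x   ⇒   g'(x) = 2·x + 1
  lim(x→∞) f'(x)/g'(x) = lim(x→∞) (1)/(2·x + 1)
  = 0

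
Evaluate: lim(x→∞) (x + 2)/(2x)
This is an ∞/∞ indeterminate form.

Apply L'Hôpital's rule: differentiate numerator and denominator separately.
  f(x) = x + 2   ⇒   f'(x) = 1
  g(x) = 2·x   ⇒   g'(x) = 2
  lim(x→∞) f'(x)/g'(x) = lim(x→∞) (1)/(2)
  = 1/2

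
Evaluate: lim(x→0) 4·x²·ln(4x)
This is a 0·∞ indeterminate form.

Rewrite 0·∞ as a quotient (0/0 or ∞/∞ form), then apply L'Hôpital's rule:
  lim(x→0) 4·x²·ln(4x) = 0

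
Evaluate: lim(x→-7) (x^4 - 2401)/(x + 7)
This is a standard limit.

Factor or rationalize the expression:
  lim(x→-7) (x^4 - 2401)/(x + 7) = -1372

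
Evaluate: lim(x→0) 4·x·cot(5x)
This is a 0·∞ indeterminate form.

Rewrite 0·∞ as a quotient (0/0 or ∞/∞ form), then apply L'Hôpital's rule:
  lim(x→0) 4·x·cot(5x) = 4/5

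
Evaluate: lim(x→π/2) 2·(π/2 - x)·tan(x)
This is a 0·∞ indeterminate form.

Rewrite 0·∞ as a quotient (0/0 or ∞/∞ form), then apply L'Hôpital's rule:
  lim(x→π/2) 2·(π/2 - x)·tan(x) = 2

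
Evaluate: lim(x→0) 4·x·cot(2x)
This is a 0·∞ indeterminate form.

Rewrite 0·∞ as a quotient (0/0 or ∞/∞ form), then apply L'Hôpital's rule:
  lim(x→0) 4·x·cot(2x) = 2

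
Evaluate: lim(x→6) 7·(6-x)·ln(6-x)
This is a 0·∞ indeterminate form.

Rewrite 0·∞ as a quotient (0/0 or ∞/∞ form), then apply L'Hôpital's rule:
  lim(x→6) 7·(6-x)·ln(6-x) = 0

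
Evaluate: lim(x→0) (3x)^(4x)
This is an exponential indeterminate form.

For exponential indeterminate forms, take the natural log:
  Let L = lim(x→0) (3x)^(4x)
  Then ln(L) = lim(x→0) [exponent × ln(base)]
  Evaluate using L'Hôpital or standard limits, then exponentiate.
  L = 1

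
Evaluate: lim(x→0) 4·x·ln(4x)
This is a 0·∞ indeterminate form.

Rewrite 0·∞ as a quotient (0/0 or ∞/∞ form), then apply L'Hôpital's rule:
  lim(x→0) 4·x·ln(4x) = 0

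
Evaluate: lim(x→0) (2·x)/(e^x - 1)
This is a 0/0 indeterminate form.

Apply L'Hôpital's rule: differentiate numerator and denominator separately.
  f(x) = 2·x   ⇒   f'(x) = 2
  g(x) = e^(x) - 1   ⇒   g'(x) = e^(x)
  lim(x→0) f'(x)/g'(x) = lim(x→0) (2)/(e^(x))
  = 2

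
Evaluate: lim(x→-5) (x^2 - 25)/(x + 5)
This is a standard limit.

Factor or rationalize the expression:
  lim(x→-5) (x^2 - 25)/(x + 5) = -10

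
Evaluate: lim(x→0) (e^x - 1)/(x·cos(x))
This is a 0/0 indeterminate form.

Apply L'Hôpital's rule: differentiate numerator and denominator separately.
  f(x) = e^(x) - 1   ⇒   f'(x) = e^(x)
  g(x) = x·cos(x)   ⇒   g'(x) = -x·sin(x) + cos(x)
  lim(x→0) f'(x)/g'(x) = lim(x→0) (e^(x))/(-x·sin(x) + cos(x))
  = 1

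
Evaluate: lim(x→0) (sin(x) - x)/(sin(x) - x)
This is a 0/0 indeterminate form.

Apply L'Hôpital's rule: differentiate numerator and denominator separately.
  f(x) = -x + sin(x)   ⇒   f'(x) = cos(x) - 1
  g(x) = -x + sin(x)   ⇒   g'(x) = cos(x) - 1
  lim(x→0) f'(x)/g'(x) = lim(x→0) (cos(x) - 1)/(cos(x) - 1)
  = 1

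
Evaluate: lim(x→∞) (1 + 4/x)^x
This is an exponential indeterminate form.

For exponential indeterminate forms, take the natural log:
  Let L = lim(x→∞) (1 + 4/x)^x
  Then ln(L) = lim(x→∞) [exponent × ln(base)]
  Evaluate using L'Hôpital or standard limits, then exponentiate.
  L = e^(4)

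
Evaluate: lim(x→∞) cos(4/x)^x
This is an exponential indeterminate form.

For exponential indeterminate forms, take the natural log:
  Let L = lim(x→∞) cos(4/x)^x
  Then ln(L) = lim(x→∞) [exponent × ln(base)]
  Evaluate using L'Hôpital or standard limits, then exponentiate.
  L = 1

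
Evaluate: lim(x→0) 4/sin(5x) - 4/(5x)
This is an ∞-∞ indeterminate form.

Combine fractions or rationalize to convert ∞-∞ to 0/0 form:
  lim(x→0) 4/sin(5x) - 4/(5x) = 0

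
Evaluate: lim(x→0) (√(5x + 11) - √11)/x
This is a standard limit.

Factor or rationalize the expression:
  lim(x→0) (√(5x + 11) - √11)/x = 5·sqrt(11)/22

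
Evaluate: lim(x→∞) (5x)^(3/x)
This is an exponential indeterminate form.

For exponential indeterminate forms, take the natural log:
  Let L = lim(x→∞) (5x)^(3/x)
  Then ln(L) = lim(x→∞) [exponent × ln(base)]
  Evaluate using L'Hôpital or standard limits, then exponentiate.
  L = 1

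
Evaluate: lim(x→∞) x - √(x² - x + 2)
This is an ∞-∞ indeterminate form.

Combine fractions or rationalize to convert ∞-∞ to 0/0 form:
  lim(x→∞) x - √(x² - x + 2) = 1/2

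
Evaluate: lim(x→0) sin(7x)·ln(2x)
This is a 0·∞ indeterminate form.

Rewrite 0·∞ as a quotient (0/0 or ∞/∞ form), then apply L'Hôpital's rule:
  lim(x→0) sin(7x)·ln(2x) = 0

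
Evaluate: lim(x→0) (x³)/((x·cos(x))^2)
This is a 0/0 indeterminate form.

Apply L'Hôpital's rule: differentiate numerator and denominator separately.
  f(x) = x^3   ⇒   f'(x) = 3·x^2
  g(x) = x^2·cos(x)^2   ⇒   g'(x) = -2·x^2·sin(x)·cos(x) + 2·x·cos(x)^2
  lim(x→0) f'(x)/g'(x) = lim(x→0) (3·x^2)/(-2·x^2·sin(x)·cos(x) + 2·x·cos(x)^2)
  = 0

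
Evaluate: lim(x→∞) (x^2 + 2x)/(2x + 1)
This is an ∞/∞ indeterminate form.

Apply L'Hôpital's rule: differentiate numerator and denominator separately.
  f(x) = x^2 + 2·x   ⇒   f'(x) = 2·x + 2
  g(x) = 2·x + 1   ⇒   g'(x) = 2
  lim(x→∞) f'(x)/g'(x) = lim(x→∞) (2·x + 2)/(2)
  = ∞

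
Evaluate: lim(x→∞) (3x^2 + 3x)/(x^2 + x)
This is an ∞/∞ indeterminate form.

Apply L'Hôpital's rule: differentiate numerator and denominator separately.
  f(x) = 3·x^2 + 3·x   ⇒   f'(x) = 6·x + 3
  g(x) = x^2 + x   ⇒   g'(x) = 2·x + 1
  lim(x→∞) f'(x)/g'(x) = lim(x→∞) (6·x + 3)/(2·x + 1)
  = 3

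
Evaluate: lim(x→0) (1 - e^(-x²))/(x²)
This is a 0/0 indeterminate form.

Apply L'Hôpital's rule: differentiate numerator and denominator separately.
  f(x) = 1 - e^(-x^2)   ⇒   f'(x) = 2·x·e^(-x^2)
  g(x) = x^2   ⇒   g'(x) = 2·x
  lim(x→0) f'(x)/g'(x) = lim(x→0) (2·x·e^(-x^2))/(2·x)
  = 1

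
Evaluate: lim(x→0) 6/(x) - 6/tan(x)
This is an ∞-∞ indeterminate form.

Combine fractions or rationalize to convert ∞-∞ to 0/0 form:
  lim(x→0) 6/(x) - 6/tan(x) = 0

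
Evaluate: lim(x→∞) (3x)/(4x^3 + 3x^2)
This is an ∞/∞ indeterminate form.

Apply L'Hôpital's rule: differentiate numerator and denominator separately.
  f(x) = 3·x   ⇒   f'(x) = 3
  g(x) = 4·x^3 + 3·x^2   ⇒   g'(x) = 12·x^2 + 6·x
  lim(x→∞) f'(x)/g'(x) = lim(x→∞) (3)/(12·x^2 + 6·x)
  = 0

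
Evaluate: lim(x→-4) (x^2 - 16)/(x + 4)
This is a standard limit.

Factor or rationalize the expression:
  lim(x→-4) (x^2 - 16)/(x + 4) = -8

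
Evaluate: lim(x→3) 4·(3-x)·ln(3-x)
This is a 0·∞ indeterminate form.

Rewrite 0·∞ as a quotient (0/0 or ∞/∞ form), then apply L'Hôpital's rule:
  lim(x→3) 4·(3-x)·ln(3-x) = 0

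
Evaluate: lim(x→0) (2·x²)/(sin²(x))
This is a 0/0 indeterminate form.

Apply L'Hôpital's rule: differentiate numerator and denominator separately.
  f(x) = 2·x^2   ⇒   f'(x) = 4·x
  g(x) = sin(x)^2   ⇒   g'(x) = 2·sin(x)·cos(x)
  lim(x→0) f'(x)/g'(x) = lim(x→0) (4·x)/(2·sin(x)·cos(x))
  = 2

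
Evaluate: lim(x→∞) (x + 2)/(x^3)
This is an ∞/∞ indeterminate form.

Apply L'Hôpital's rule: differentiate numerator and denominator separately.
  f(x) = x + 2   ⇒   f'(x) = 1
  g(x) = x^3   ⇒   g'(x) = 3·x^2
  lim(x→∞) f'(x)/g'(x) = lim(x→∞) (1)/(3·x^2)
  = 0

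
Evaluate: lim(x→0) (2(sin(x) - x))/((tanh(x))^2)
This is a 0/0 indeterminate form.

Apply L'Hôpital's rule: differentiate numerator and denominator separately.
  f(x) = -2·x + 2·sin(x)   ⇒   f'(x) = 2·cos(x) - 2
  g(x) = tanh(x)^2   ⇒   g'(x) = (2 - 2·tanh(x)^2)·tanh(x)
  lim(x→0) f'(x)/g'(x) = lim(x→0) (2·cos(x) - 2)/((2 - 2·tanh(x)^2)·tanh(x))
  = 0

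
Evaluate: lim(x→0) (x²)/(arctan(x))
This is a 0/0 indeterminate form.

Apply L'Hôpital's rule: differentiate numerator and denominator separately.
  f(x) = x^2   ⇒   f'(x) = 2·x
  g(x) = atan(x)   ⇒   g'(x) = 1/(x^2 + 1)
  lim(x→0) f'(x)/g'(x) = lim(x→0) (2·x)/(1/(x^2 + 1))
  = 0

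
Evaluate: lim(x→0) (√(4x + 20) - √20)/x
This is a standard limit.

Factor or rationalize the expression:
  lim(x→0) (√(4x + 20) - √20)/x = sqrt(5)/5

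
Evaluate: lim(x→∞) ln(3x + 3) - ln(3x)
This is an ∞-∞ indeterminate form.

Combine fractions or rationalize to convert ∞-∞ to 0/0 form:
  lim(x→∞) ln(3x + 3) - ln(3x) = 0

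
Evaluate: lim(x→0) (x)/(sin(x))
This is a 0/0 indeterminate form.

Apply L'Hôpital's rule: differentiate numerator and denominator separately.
  f(x) = x   ⇒   f'(x) = 1
  g(x) = sin(x)   ⇒   g'(x) = cos(x)
  lim(x→0) f'(x)/g'(x) = lim(x→0) (1)/(cos(x))
  = 1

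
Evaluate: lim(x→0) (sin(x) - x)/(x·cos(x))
This is a 0/0 indeterminate form.

Apply L'Hôpital's rule: differentiate numerator and denominator separately.
  f(x) = -x + sin(x)   ⇒   f'(x) = cos(x) - 1
  g(x) = x·cos(x)   ⇒   g'(x) = -x·sin(x) + cos(x)
  lim(x→0) f'(x)/g'(x) = lim(x→0) (cos(x) - 1)/(-x·sin(x) + cos(x))
  = 0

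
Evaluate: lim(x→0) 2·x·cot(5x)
This is a 0·∞ indeterminate form.

Rewrite 0·∞ as a quotient (0/0 or ∞/∞ form), then apply L'Hôpital's rule:
  lim(x→0) 2·x·cot(5x) = 2/5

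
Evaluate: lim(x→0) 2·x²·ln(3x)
This is a 0·∞ indeterminate form.

Rewrite 0·∞ as a quotient (0/0 or ∞/∞ form), then apply L'Hôpital's rule:
  lim(x→0) 2·x²·ln(3x) = 0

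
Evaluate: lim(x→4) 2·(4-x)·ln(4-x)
This is a 0·∞ indeterminate form.

Rewrite 0·∞ as a quotient (0/0 or ∞/∞ form), then apply L'Hôpital's rule:
  lim(x→4) 2·(4-x)·ln(4-x) = 0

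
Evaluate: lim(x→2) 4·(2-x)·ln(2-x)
This is a 0·∞ indeterminate form.

Rewrite 0·∞ as a quotient (0/0 or ∞/∞ form), then apply L'Hôpital's rule:
  lim(x→2) 4·(2-x)·ln(2-x) = 0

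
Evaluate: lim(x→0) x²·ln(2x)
This is a 0·∞ indeterminate form.

Rewrite 0·∞ as a quotient (0/0 or ∞/∞ form), then apply L'Hôpital's rule:
  lim(x→0) x²·ln(2x) = 0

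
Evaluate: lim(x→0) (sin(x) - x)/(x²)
This is a 0/0 indeterminate form.

Apply L'Hôpital's rule: differentiate numerator and denominator separately.
  f(x) = -x + sin(x)   ⇒   f'(x) = cos(x) - 1
  g(x) = x^2   ⇒   g'(x) = 2·x
  lim(x→0) f'(x)/g'(x) = lim(x→0) (cos(x) - 1)/(2·x)
  = 0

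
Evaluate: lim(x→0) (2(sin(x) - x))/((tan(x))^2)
This is a 0/0 indeterminate form.

Apply L'Hôpital's rule: differentiate numerator and denominator separately.
  f(x) = -2·x + 2·sin(x)   ⇒   f'(x) = 2·cos(x) - 2
  g(x) = tan(x)^2   ⇒   g'(x) = (2·tan(x)^2 + 2)·tan(x)
  lim(x→0) f'(x)/g'(x) = lim(x→0) (2·cos(x) - 2)/((2·tan(x)^2 + 2)·tan(x))
  = 0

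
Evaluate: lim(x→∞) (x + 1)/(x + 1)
This is an ∞/∞ indeterminate form.

Apply L'Hôpital's rule: differentiate numerator and denominator separately.
  f(x) = x + 1   ⇒   f'(x) = 1
  g(x) = x + 1   ⇒   g'(x) = 1
  lim(x→∞) f'(x)/g'(x) = lim(x→∞) (1)/(1)
  = 1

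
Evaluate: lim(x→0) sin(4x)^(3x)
This is an exponential indeterminate form.

For exponential indeterminate forms, take the natural log:
  Let L = lim(x→0) sin(4x)^(3x)
  Then ln(L) = lim(x→0) [exponent × ln(base)]
  Evaluate using L'Hôpital or standard limits, then exponentiate.
  L = 1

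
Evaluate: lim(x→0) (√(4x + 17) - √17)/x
This is a standard limit.

Factor or rationalize the expression:
  lim(x→0) (√(4x + 17) - √17)/x = 2·sqrt(17)/17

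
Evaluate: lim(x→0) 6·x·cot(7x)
This is a 0·∞ indeterminate form.

Rewrite 0·∞ as a quotient (0/0 or ∞/∞ form), then apply L'Hôpital's rule:
  lim(x→0) 6·x·cot(7x) = 6/7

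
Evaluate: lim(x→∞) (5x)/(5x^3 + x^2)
This is an ∞/∞ indeterminate form.

Apply L'Hôpital's rule: differentiate numerator and denominator separately.
  f(x) = 5·x   ⇒   f'(x) = 5
  g(x) = 5·x^3 + x^2   ⇒   g'(x) = 15·x^2 + 2·x
  lim(x→∞) f'(x)/g'(x) = lim(x→∞) (5)/(15·x^2 + 2·x)
  = 0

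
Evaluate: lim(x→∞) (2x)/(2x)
This is an ∞/∞ indeterminate form.

Apply L'Hôpital's rule: differentiate numerator and denominator separately.
  f(x) = 2·x   ⇒   f'(x) = 2
  g(x) = 2·x   ⇒   g'(x) = 2
  lim(x→∞) f'(x)/g'(x) = lim(x→∞) (2)/(2)
  = 1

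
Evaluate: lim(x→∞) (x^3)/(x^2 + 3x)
This is an ∞/∞ indeterminate form.

Apply L'Hôpital's rule: differentiate numerator and denominator separately.
  f(x) = x^3   ⇒   f'(x) = 3·x^2
  g(x) = x^2 + 3·x   ⇒   g'(x) = 2·x + 3
  lim(x→∞) f'(x)/g'(x) = lim(x→∞) (3·x^2)/(2·x + 3)
  = ∞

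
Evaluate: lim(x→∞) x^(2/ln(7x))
This is an exponential indeterminate form.

For exponential indeterminate forms, take the natural log:
  Let L = lim(x→∞) x^(2/ln(7x))
  Then ln(L) = lim(x→∞) [exponent × ln(base)]
  Evaluate using L'Hôpital or standard limits, then exponentiate.
  L = e²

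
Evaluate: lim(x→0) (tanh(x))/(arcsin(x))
This is a 0/0 indeterminate form.

Apply L'Hôpital's rule: differentiate numerator and denominator separately.
  f(x) = tanh(x)   ⇒   f'(x) = 1 - tanh(x)^2
  g(x) = asin(x)   ⇒   g'(x) = 1/sqrt(1 - x^2)
  lim(x→0) f'(x)/g'(x) = lim(x→0) (1 - tanh(x)^2)/(1/sqrt(1 - x^2))
  = 1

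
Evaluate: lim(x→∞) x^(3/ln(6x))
This is an exponential indeterminate form.

For exponential indeterminate forms, take the natural log:
  Let L = lim(x→∞) x^(3/ln(6x))
  Then ln(L) = lim(x→∞) [exponent × ln(base)]
  Evaluate using L'Hôpital or standard limits, then exponentiate.
  L = e^(3)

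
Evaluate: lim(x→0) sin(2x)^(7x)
This is an exponential indeterminate form.

For exponential indeterminate forms, take the natural log:
  Let L = lim(x→0) sin(2x)^(7x)
  Then ln(L) = lim(x→0) [exponent × ln(base)]
  Evaluate using L'Hôpital or standard limits, then exponentiate.
  L = 1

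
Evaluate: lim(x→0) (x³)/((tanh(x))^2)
This is a 0/0 indeterminate form.

Apply L'Hôpital's rule: differentiate numerator and denominator separately.
  f(x) = x^3   ⇒   f'(x) = 3·x^2
  g(x) = tanh(x)^2   ⇒   g'(x) = (2 - 2·tanh(x)^2)·tanh(x)
  lim(x→0) f'(x)/g'(x) = lim(x→0) (3·x^2)/((2 - 2·tanh(x)^2)·tanh(x))
  = 0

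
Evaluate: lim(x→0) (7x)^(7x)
This is an exponential indeterminate form.

For exponential indeterminate forms, take the natural log:
  Let L = lim(x→0) (7x)^(7x)
  Then ln(L) = lim(x→0) [exponent × ln(base)]
  Evaluate using L'Hôpital or standard limits, then exponentiate.
  L = 1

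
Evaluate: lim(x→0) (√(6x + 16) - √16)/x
This is a standard limit.

Factor or rationalize the expression:
  lim(x→0) (√(6x + 16) - √16)/x = 3/4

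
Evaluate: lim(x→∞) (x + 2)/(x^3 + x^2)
This is an ∞/∞ indeterminate form.

Apply L'Hôpital's rule: differentiate numerator and denominator separately.
  f(x) = x + 2   ⇒   f'(x) = 1
  g(x) = x^3 + x^2   ⇒   g'(x) = 3·x^2 + 2·x
  lim(x→∞) f'(x)/g'(x) = lim(x→∞) (1)/(3·x^2 + 2·x)
  = 0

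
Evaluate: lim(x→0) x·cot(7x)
This is a 0·∞ indeterminate form.

Rewrite 0·∞ as a quotient (0/0 or ∞/∞ form), then apply L'Hôpital's rule:
  lim(x→0) x·cot(7x) = 1/7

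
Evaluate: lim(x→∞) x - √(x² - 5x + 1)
This is an ∞-∞ indeterminate form.

Combine fractions or rationalize to convert ∞-∞ to 0/0 form:
  lim(x→∞) x - √(x² - 5x + 1) = 5/2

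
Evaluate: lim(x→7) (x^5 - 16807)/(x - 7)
This is a standard limit.

Factor or rationalize the expression:
  lim(x→7) (x^5 - 16807)/(x - 7) = 12005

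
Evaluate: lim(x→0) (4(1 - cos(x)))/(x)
This is a 0/0 indeterminate form.

Apply L'Hôpital's rule: differentiate numerator and denominator separately.
  f(x) = 4 - 4·cos(x)   ⇒   f'(x) = 4·sin(x)
  g(x) = x   ⇒   g'(x) = 1
  lim(x→0) f'(x)/g'(x) = lim(x→0) (4·sin(x))/(1)
  = 0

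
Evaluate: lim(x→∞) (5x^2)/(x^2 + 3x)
This is an ∞/∞ indeterminate form.

Apply L'Hôpital's rule: differentiate numerator and denominator separately.
  f(x) = 5·x^2   ⇒   f'(x) = 10·x
  g(x) = x^2 + 3·x   ⇒   g'(x) = 2·x + 3
  lim(x→∞) f'(x)/g'(x) = lim(x→∞) (10·x)/(2·x + 3)
  = 5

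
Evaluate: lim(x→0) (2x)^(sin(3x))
This is an exponential indeterminate form.

For exponential indeterminate forms, take the natural log:
  Let L = lim(x→0) (2x)^(sin(3x))
  Then ln(L) = lim(x→0) [exponent × ln(base)]
  Evaluate using L'Hôpital or standard limits, then exponentiate.
  L = 1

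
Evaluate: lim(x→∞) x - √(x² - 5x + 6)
This is an ∞-∞ indeterminate form.

Combine fractions or rationalize to convert ∞-∞ to 0/0 form:
  lim(x→∞) x - √(x² - 5x + 6) = 5/2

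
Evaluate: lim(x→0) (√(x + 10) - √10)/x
This is a standard limit.

Factor or rationalize the expression:
  lim(x→0) (√(x + 10) - √10)/x = sqrt(10)/20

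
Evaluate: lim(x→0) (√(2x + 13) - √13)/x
This is a standard limit.

Factor or rationalize the expression:
  lim(x→0) (√(2x + 13) - √13)/x = sqrt(13)/13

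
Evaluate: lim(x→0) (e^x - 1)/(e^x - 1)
This is a 0/0 indeterminate form.

Apply L'Hôpital's rule: differentiate numerator and denominator separately.
  f(x) = e^(x) - 1   ⇒   f'(x) = e^(x)
  g(x) = e^(x) - 1   ⇒   g'(x) = e^(x)
  lim(x→0) f'(x)/g'(x) = lim(x→0) (e^(x))/(e^(x))
  = 1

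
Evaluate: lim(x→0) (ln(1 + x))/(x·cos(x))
This is a 0/0 indeterminate form.

Apply L'Hôpital's rule: differentiate numerator and denominator separately.
  f(x) = ln(x + 1)   ⇒   f'(x) = 1/(x + 1)
  g(x) = x·cos(x)   ⇒   g'(x) = -x·sin(x) + cos(x)
  lim(x→0) f'(x)/g'(x) = lim(x→0) (1/(x + 1))/(-x·sin(x) + cos(x))
  = 1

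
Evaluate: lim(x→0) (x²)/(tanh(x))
This is a 0/0 indeterminate form.

Apply L'Hôpital's rule: differentiate numerator and denominator separately.
  f(x) = x^2   ⇒   f'(x) = 2·x
  g(x) = tanh(x)   ⇒   g'(x) = 1 - tanh(x)^2
  lim(x→0) f'(x)/g'(x) = lim(x→0) (2·x)/(1 - tanh(x)^2)
  = 0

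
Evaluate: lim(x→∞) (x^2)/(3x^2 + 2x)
This is an ∞/∞ indeterminate form.

Apply L'Hôpital's rule: differentiate numerator and denominator separately.
  f(x) = x^2   ⇒   f'(x) = 2·x
  g(x) = 3·x^2 + 2·x   ⇒   g'(x) = 6·x + 2
  lim(x→∞) f'(x)/g'(x) = lim(x→∞) (2·x)/(6·x + 2)
  = 1/3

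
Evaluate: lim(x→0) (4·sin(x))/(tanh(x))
This is a 0/0 indeterminate form.

Apply L'Hôpital's rule: differentiate numerator and denominator separately.
  f(x) = 4·sin(x)   ⇒   f'(x) = 4·cos(x)
  g(x) = tanh(x)   ⇒   g'(x) = 1 - tanh(x)^2
  lim(x→0) f'(x)/g'(x) = lim(x→0) (4·cos(x))/(1 - tanh(x)^2)
  = 4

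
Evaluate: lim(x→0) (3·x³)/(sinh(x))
This is a 0/0 indeterminate form.

Apply L'Hôpital's rule: differentiate numerator and denominator separately.
  f(x) = 3·x^3   ⇒   f'(x) = 9·x^2
  g(x) = sinh(x)   ⇒   g'(x) = cosh(x)
  lim(x→0) f'(x)/g'(x) = lim(x→0) (9·x^2)/(cosh(x))
  = 0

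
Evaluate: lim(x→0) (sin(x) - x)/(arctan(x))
This is a 0/0 indeterminate form.

Apply L'Hôpital's rule: differentiate numerator and denominator separately.
  f(x) = -x + sin(x)   ⇒   f'(x) = cos(x) - 1
  g(x) = atan(x)   ⇒   g'(x) = 1/(x^2 + 1)
  lim(x→0) f'(x)/g'(x) = lim(x→0) (cos(x) - 1)/(1/(x^2 + 1))
  = 0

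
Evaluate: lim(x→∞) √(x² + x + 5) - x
This is an ∞-∞ indeterminate form.

Combine fractions or rationalize to convert ∞-∞ to 0/0 form:
  lim(x→∞) √(x² + x + 5) - x = 1/2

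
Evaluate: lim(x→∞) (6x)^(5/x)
This is an exponential indeterminate form.

For exponential indeterminate forms, take the natural log:
  Let L = lim(x→∞) (6x)^(5/x)
  Then ln(L) = lim(x→∞) [exponent × ln(base)]
  Evaluate using L'Hôpital or standard limits, then exponentiate.
  L = 1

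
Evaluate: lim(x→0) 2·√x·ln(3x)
This is a 0·∞ indeterminate form.

Rewrite 0·∞ as a quotient (0/0 or ∞/∞ form), then apply L'Hôpital's rule:
  lim(x→0) 2·√x·ln(3x) = 0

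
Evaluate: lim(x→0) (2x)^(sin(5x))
This is an exponential indeterminate form.

For exponential indeterminate forms, take the natural log:
  Let L = lim(x→0) (2x)^(sin(5x))
  Then ln(L) = lim(x→0) [exponent × ln(base)]
  Evaluate using L'Hôpital or standard limits, then exponentiate.
  L = 1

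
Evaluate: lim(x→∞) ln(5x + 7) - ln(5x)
This is an ∞-∞ indeterminate form.

Combine fractions or rationalize to convert ∞-∞ to 0/0 form:
  lim(x→∞) ln(5x + 7) - ln(5x) = 0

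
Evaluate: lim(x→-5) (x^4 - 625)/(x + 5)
This is a standard limit.

Factor or rationalize the expression:
  lim(x→-5) (x^4 - 625)/(x + 5) = -500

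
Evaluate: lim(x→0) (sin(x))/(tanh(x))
This is a 0/0 indeterminate form.

Apply L'Hôpital's rule: differentiate numerator and denominator separately.
  f(x) = sin(x)   ⇒   f'(x) = cos(x)
  g(x) = tanh(x)   ⇒   g'(x) = 1 - tanh(x)^2
  lim(x→0) f'(x)/g'(x) = lim(x→0) (cos(x))/(1 - tanh(x)^2)
  = 1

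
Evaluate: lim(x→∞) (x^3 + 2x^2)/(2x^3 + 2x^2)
This is an ∞/∞ indeterminate form.

Apply L'Hôpital's rule: differentiate numerator and denominator separately.
  f(x) = x^3 + 2·x^2   ⇒   f'(x) = 3·x^2 + 4·x
  g(x) = 2·x^3 + 2·x^2   ⇒   g'(x) = 6·x^2 + 4·x
  lim(x→∞) f'(x)/g'(x) = lim(x→∞) (3·x^2 + 4·x)/(6·x^2 + 4·x)
  = 1/2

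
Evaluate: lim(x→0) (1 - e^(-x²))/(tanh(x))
This is a 0/0 indeterminate form.

Apply L'Hôpital's rule: differentiate numerator and denominator separately.
  f(x) = 1 - e^(-x^2)   ⇒   f'(x) = 2·x·e^(-x^2)
  g(x) = tanh(x)   ⇒   g'(x) = 1 - tanh(x)^2
  lim(x→0) f'(x)/g'(x) = lim(x→0) (2·x·e^(-x^2))/(1 - tanh(x)^2)
  = 0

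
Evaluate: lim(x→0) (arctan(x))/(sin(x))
This is a 0/0 indeterminate form.

Apply L'Hôpital's rule: differentiate numerator and denominator separately.
  f(x) = atan(x)   ⇒   f'(x) = 1/(x^2 + 1)
  g(x) = sin(x)   ⇒   g'(x) = cos(x)
  lim(x→0) f'(x)/g'(x) = lim(x→0) (1/(x^2 + 1))/(cos(x))
  = 1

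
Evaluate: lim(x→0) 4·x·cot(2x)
This is a 0·∞ indeterminate form.

Rewrite 0·∞ as a quotient (0/0 or ∞/∞ form), then apply L'Hôpital's rule:
  lim(x→0) 4·x·cot(2x) = 2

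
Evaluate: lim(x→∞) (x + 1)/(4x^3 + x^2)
This is an ∞/∞ indeterminate form.

Apply L'Hôpital's rule: differentiate numerator and denominator separately.
  f(x) = x + 1   ⇒   f'(x) = 1
  g(x) = 4·x^3 + x^2   ⇒   g'(x) = 12·x^2 + 2·x
  lim(x→∞) f'(x)/g'(x) = lim(x→∞) (1)/(12·x^2 + 2·x)
  = 0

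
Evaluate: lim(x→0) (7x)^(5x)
This is an exponential indeterminate form.

For exponential indeterminate forms, take the natural log:
  Let L = lim(x→0) (7x)^(5x)
  Then ln(L) = lim(x→0) [exponent × ln(base)]
  Evaluate using L'Hôpital or standard limits, then exponentiate.
  L = 1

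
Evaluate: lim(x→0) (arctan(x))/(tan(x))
This is a 0/0 indeterminate form.

Apply L'Hôpital's rule: differentiate numerator and denominator separately.
  f(x) = atan(x)   ⇒   f'(x) = 1/(x^2 + 1)
  g(x) = tan(x)   ⇒   g'(x) = tan(x)^2 + 1
  lim(x→0) f'(x)/g'(x) = lim(x→0) (1/(x^2 + 1))/(tan(x)^2 + 1)
  = 1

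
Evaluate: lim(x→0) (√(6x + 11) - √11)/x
This is a standard limit.

Factor or rationalize the expression:
  lim(x→0) (√(6x + 11) - √11)/x = 3·sqrt(11)/11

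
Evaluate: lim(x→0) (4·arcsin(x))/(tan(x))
This is a 0/0 indeterminate form.

Apply L'Hôpital's rule: differentiate numerator and denominator separately.
  f(x) = 4·asin(x)   ⇒   f'(x) = 4/sqrt(1 - x^2)
  g(x) = tan(x)   ⇒   g'(x) = tan(x)^2 + 1
  lim(x→0) f'(x)/g'(x) = lim(x→0) (4/sqrt(1 - x^2))/(tan(x)^2 + 1)
  = 4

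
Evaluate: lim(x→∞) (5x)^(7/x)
This is an exponential indeterminate form.

For exponential indeterminate forms, take the natural log:
  Let L = lim(x→∞) (5x)^(7/x)
  Then ln(L) = lim(x→∞) [exponent × ln(base)]
  Evaluate using L'Hôpital or standard limits, then exponentiate.
  L = 1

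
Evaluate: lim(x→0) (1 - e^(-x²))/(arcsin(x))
This is a 0/0 indeterminate form.

Apply L'Hôpital's rule: differentiate numerator and denominator separately.
  f(x) = 1 - e^(-x^2)   ⇒   f'(x) = 2·x·e^(-x^2)
  g(x) = asin(x)   ⇒   g'(x) = 1/sqrt(1 - x^2)
  lim(x→0) f'(x)/g'(x) = lim(x→0) (2·x·e^(-x^2))/(1/sqrt(1 - x^2))
  = 0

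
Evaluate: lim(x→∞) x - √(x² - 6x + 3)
This is an ∞-∞ indeterminate form.

Combine fractions or rationalize to convert ∞-∞ to 0/0 form:
  lim(x→∞) x - √(x² - 6x + 3) = 3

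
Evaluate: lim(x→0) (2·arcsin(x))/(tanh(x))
This is a 0/0 indeterminate form.

Apply L'Hôpital's rule: differentiate numerator and denominator separately.
  f(x) = 2·asin(x)   ⇒   f'(x) = 2/sqrt(1 - x^2)
  g(x) = tanh(x)   ⇒   g'(x) = 1 - tanh(x)^2
  lim(x→0) f'(x)/g'(x) = lim(x→0) (2/sqrt(1 - x^2))/(1 - tanh(x)^2)
  = 2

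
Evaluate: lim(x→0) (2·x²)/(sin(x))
This is a 0/0 indeterminate form.

Apply L'Hôpital's rule: differentiate numerator and denominator separately.
  f(x) = 2·x^2   ⇒   f'(x) = 4·x
  g(x) = sin(x)   ⇒   g'(x) = cos(x)
  lim(x→0) f'(x)/g'(x) = lim(x→0) (4·x)/(cos(x))
  = 0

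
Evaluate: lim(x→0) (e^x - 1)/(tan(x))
This is a 0/0 indeterminate form.

Apply L'Hôpital's rule: differentiate numerator and denominator separately.
  f(x) = e^(x) - 1   ⇒   f'(x) = e^(x)
  g(x) = tan(x)   ⇒   g'(x) = tan(x)^2 + 1
  lim(x→0) f'(x)/g'(x) = lim(x→0) (e^(x))/(tan(x)^2 + 1)
  = 1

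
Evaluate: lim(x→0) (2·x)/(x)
This is a 0/0 indeterminate form.

Apply L'Hôpital's rule: differentiate numerator and denominator separately.
  f(x) = 2·x   ⇒   f'(x) = 2
  g(x) = x   ⇒   g'(x) = 1
  lim(x→0) f'(x)/g'(x) = lim(x→0) (2)/(1)
  = 2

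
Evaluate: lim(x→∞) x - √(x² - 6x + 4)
This is an ∞-∞ indeterminate form.

Combine fractions or rationalize to convert ∞-∞ to 0/0 form:
  lim(x→∞) x - √(x² - 6x + 4) = 3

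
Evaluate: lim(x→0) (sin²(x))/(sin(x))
This is a 0/0 indeterminate form.

Apply L'Hôpital's rule: differentiate numerator and denominator separately.
  f(x) = sin(x)^2   ⇒   f'(x) = 2·sin(x)·cos(x)
  g(x) = sin(x)   ⇒   g'(x) = cos(x)
  lim(x→0) f'(x)/g'(x) = lim(x→0) (2·sin(x)·cos(x))/(cos(x))
  = 0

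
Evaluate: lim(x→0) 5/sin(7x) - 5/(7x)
This is an ∞-∞ indeterminate form.

Combine fractions or rationalize to convert ∞-∞ to 0/0 form:
  lim(x→0) 5/sin(7x) - 5/(7x) = 0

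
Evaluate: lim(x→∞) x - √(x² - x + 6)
This is an ∞-∞ indeterminate form.

Combine fractions or rationalize to convert ∞-∞ to 0/0 form:
  lim(x→∞) x - √(x² - x + 6) = 1/2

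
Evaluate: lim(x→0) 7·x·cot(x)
This is a 0·∞ indeterminate form.

Rewrite 0·∞ as a quotient (0/0 or ∞/∞ form), then apply L'Hôpital's rule:
  lim(x→0) 7·x·cot(x) = 7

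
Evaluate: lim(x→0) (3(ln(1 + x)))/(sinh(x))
This is a 0/0 indeterminate form.

Apply L'Hôpital's rule: differentiate numerator and denominator separately.
  f(x) = 3·ln(x + 1)   ⇒   f'(x) = 3/(x + 1)
  g(x) = sinh(x)   ⇒   g'(x) = cosh(x)
  lim(x→0) f'(x)/g'(x) = lim(x→0) (3/(x + 1))/(cosh(x))
  = 3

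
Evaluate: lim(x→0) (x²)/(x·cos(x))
This is a 0/0 indeterminate form.

Apply L'Hôpital's rule: differentiate numerator and denominator separately.
  f(x) = x^2   ⇒   f'(x) = 2·x
  g(x) = x·cos(x)   ⇒   g'(x) = -x·sin(x) + cos(x)
  lim(x→0) f'(x)/g'(x) = lim(x→0) (2·x)/(-x·sin(x) + cos(x))
  = 0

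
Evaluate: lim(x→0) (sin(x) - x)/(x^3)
This is a 0/0 indeterminate form.

Apply L'Hôpital's rule: differentiate numerator and denominator separately.
  f(x) = -x + sin(x)   ⇒   f'(x) = cos(x) - 1
  g(x) = x^3   ⇒   g'(x) = 3·x^2
  lim(x→0) f'(x)/g'(x) = lim(x→0) (cos(x) - 1)/(3·x^2)
  = -1/6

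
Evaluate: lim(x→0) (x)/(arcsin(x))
This is a 0/0 indeterminate form.

Apply L'Hôpital's rule: differentiate numerator and denominator separately.
  f(x) = x   ⇒   f'(x) = 1
  g(x) = asin(x)   ⇒   g'(x) = 1/sqrt(1 - x^2)
  lim(x→0) f'(x)/g'(x) = lim(x→0) (1)/(1/sqrt(1 - x^2))
  = 1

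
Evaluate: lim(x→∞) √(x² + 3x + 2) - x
This is an ∞-∞ indeterminate form.

Combine fractions or rationalize to convert ∞-∞ to 0/0 form:
  lim(x→∞) √(x² + 3x + 2) - x = 3/2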